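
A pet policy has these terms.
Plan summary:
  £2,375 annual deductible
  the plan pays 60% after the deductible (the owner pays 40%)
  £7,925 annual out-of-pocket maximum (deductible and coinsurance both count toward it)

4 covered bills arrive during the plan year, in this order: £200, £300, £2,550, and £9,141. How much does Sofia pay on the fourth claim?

Claim 1 (£200): all of it applies to the deductible. Cost to owner: £200. OOP to date £200.
Claim 2 (£300): all of it applies to the deductible. Owner pays £300; OOP now £500.
Claim 3 (£2,550): deductible takes £1,875, £675 remains; owner's 40% is £270. Owner pays £2,145; OOP now £2,645.
Claim 4 (£9,141): deductible met; 40% of £9,141 = £3,656.40. Owner pays £3,656.40; OOP now £6,301.40.

£3,656.40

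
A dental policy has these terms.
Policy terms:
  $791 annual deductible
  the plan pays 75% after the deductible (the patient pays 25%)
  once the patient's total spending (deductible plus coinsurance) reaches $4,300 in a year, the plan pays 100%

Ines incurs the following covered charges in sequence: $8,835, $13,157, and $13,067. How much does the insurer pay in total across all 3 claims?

Bill 1, $8,835: $791 finishes the deductible; $8,044 goes to coinsurance; 25% of $8,044 = $2,011. Cost to patient: $2,802. OOP to date $2,802. Insurer: $8,835 − $2,802 = $6,033.
Bill 2, $13,157: 25% coinsurance on $13,157 = $3,289.25. That would push OOP to $6,091.25, over the $4,300 cap, so patient pays $4,300 − $2,802 = $1,498. Plan pays $13,157 − $1,498 = $11,659.
Bill 3, $13,067: deductible met; 25% of $13,067 = $3,266.75. OOP would hit $7,566.75 > $4,300, so the cap limits the patient to $4,300 − $4,300 = $0. Insurer: $13,067 − $0 = $13,067.
Insurer total = bills − patient's total = $35,059 − $4,300 = $30,759.

$30,759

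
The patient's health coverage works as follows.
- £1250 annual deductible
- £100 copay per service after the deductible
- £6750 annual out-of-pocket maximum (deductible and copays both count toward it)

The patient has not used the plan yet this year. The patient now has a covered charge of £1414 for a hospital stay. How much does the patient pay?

£1350

The full £1250 deductible is still open; £1250 of this bill applies to it.
That leaves £1414 − £1250 = £164 for the copay.
Copay on this service: £100.
That puts the patient's cost at £1250 + £100 = £1350 before any cap.
Cumulative spending £0 + £1350 = £1350 stays under the £6750 maximum.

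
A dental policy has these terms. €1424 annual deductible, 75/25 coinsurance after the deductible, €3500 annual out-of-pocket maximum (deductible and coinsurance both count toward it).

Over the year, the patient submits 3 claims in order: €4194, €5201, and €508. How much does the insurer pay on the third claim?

€424.75

Bill 1, €4194: €1424 finishes the deductible; €2770 goes to coinsurance; 25% of €2770 = €692.50. Cost to patient: €2116.50. OOP to date €2116.50. Insurer: €4194 − €2116.50 = €2077.50.
Bill 2, €5201: 25% coinsurance on €5201 = €1300.25. Cost to patient: €1300.25. OOP to date €3416.75. Insurer: €5201 − €1300.25 = €3900.75.
Bill 3, €508: deductible already satisfied, so patient's share is 25% × €508 = €127. OOP would hit €3543.75 > €3500, so the cap limits the patient to €3500 − €3416.75 = €83.25. Plan pays €508 − €83.25 = €424.75.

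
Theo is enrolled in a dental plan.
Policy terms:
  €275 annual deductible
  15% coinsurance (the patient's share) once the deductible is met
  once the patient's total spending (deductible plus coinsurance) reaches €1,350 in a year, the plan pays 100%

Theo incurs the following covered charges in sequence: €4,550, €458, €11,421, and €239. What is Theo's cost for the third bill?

€365.05

Claim 1 (€4,550): €275 to deductible, leaving €4,275; 15% of €4,275 = €641.25. Cost to patient: €916.25. OOP to date €916.25.
Claim 2 (€458): 15% coinsurance on €458 = €68.70. Cost to patient: €68.70. OOP to date €984.95.
Claim 3 (€11,421): deductible met; 15% of €11,421 = €1,713.15. That would push OOP to €2,698.10, over the €1,350 cap, so patient pays €1,350 − €984.95 = €365.05.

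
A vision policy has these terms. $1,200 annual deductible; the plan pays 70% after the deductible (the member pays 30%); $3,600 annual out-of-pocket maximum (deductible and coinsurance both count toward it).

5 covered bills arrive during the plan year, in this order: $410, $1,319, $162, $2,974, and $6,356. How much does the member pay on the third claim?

$48.60

#1 ($410): entire amount goes to the deductible. Cost to member: $410. OOP to date $410.
#2 ($1,319): $790 finishes the deductible; $529 goes to coinsurance; coinsurance $529 × 30% = $158.70. Cost to member: $948.70. OOP to date $1,358.70.
#3 ($162): deductible already satisfied, so member's share is 30% × $162 = $48.60. Member pays $48.60; OOP now $1,407.30.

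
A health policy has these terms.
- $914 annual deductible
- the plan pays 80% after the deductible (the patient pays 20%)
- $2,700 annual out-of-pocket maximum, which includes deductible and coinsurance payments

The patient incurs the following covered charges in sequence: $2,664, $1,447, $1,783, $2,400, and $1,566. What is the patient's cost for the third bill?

Claim 1 ($2,664): deductible takes $914, $1,750 remains; patient's 20% is $350. Patient pays $1,264; OOP now $1,264.
Claim 2 ($1,447): 20% coinsurance on $1,447 = $289.40. Patient pays $289.40; OOP now $1,553.40.
Claim 3 ($1,783): deductible met; 20% of $1,783 = $356.60. Cost to patient: $356.60. OOP to date $1,910.

$356.60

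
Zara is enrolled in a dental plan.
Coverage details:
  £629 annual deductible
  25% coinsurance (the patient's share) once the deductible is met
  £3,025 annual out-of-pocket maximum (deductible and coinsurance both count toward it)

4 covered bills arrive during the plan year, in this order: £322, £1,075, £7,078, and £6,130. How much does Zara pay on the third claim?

£1,769.50

Claim 1 — £322: all of it applies to the deductible. Cost to patient: £322. OOP to date £322.
Claim 2 — £1,075: £307 finishes the deductible; £768 goes to coinsurance; patient's 25% is £192. Patient pays £499; OOP now £821.
Claim 3 — £7,078: 25% coinsurance on £7,078 = £1,769.50. Patient pays £1,769.50; OOP now £2,590.50.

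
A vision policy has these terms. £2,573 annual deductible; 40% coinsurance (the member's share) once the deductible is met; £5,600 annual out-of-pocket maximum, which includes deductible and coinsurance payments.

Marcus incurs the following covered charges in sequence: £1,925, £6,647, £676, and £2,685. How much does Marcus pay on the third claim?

Bill 1, £1,925: entire amount goes to the deductible. Cost to member: £1,925. OOP to date £1,925.
Bill 2, £6,647: £648 to deductible, leaving £5,999; 40% of £5,999 = £2,399.60. Member owes £3,047.60 (running OOP £4,972.60).
Bill 3, £676: deductible already satisfied, so member's share is 40% × £676 = £270.40. Cost to member: £270.40. OOP to date £5,243.

£270.40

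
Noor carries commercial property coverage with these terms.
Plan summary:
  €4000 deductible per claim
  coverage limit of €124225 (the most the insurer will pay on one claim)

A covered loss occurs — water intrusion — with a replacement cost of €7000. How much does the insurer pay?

Subtract the deductible: €7000 − €4000 = €3000.
€3000 ≤ €124225, so the limit doesn't bind; insurer pays €3000.

€3000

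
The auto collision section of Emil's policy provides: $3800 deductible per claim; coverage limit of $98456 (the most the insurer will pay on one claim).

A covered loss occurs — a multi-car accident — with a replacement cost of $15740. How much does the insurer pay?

Subtract the deductible: $15740 − $3800 = $11940.
That's under the $98456 cap, so the insurer reimburses the full $11940.

$11940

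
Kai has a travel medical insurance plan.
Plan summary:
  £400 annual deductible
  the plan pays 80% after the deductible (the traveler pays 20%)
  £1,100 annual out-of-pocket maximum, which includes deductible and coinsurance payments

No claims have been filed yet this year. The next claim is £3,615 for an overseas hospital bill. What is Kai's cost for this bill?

£1,043

The full £400 deductible is still open; £400 of this bill applies to it.
After the £400 deductible portion, £3,615 − £400 = £3,215 is subject to coinsurance.
20% of £3,215 = £643 falls to the traveler.
Traveler responsibility before any cap: £400 + £643 = £1,043.
Cumulative spending £0 + £1,043 = £1,043 stays under the £1,100 maximum.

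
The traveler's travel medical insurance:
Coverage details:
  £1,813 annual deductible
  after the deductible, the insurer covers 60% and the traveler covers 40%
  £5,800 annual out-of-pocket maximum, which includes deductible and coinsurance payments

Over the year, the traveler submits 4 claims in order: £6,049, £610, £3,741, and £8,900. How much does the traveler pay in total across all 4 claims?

Claim 1 (£6,049): £1,813 finishes the deductible; £4,236 goes to coinsurance; 40% of £4,236 = £1,694.40. Cost to traveler: £3,507.40. OOP to date £3,507.40.
Claim 2 (£610): 40% coinsurance on £610 = £244. Traveler pays £244; OOP now £3,751.40.
Claim 3 (£3,741): 40% coinsurance on £3,741 = £1,496.40. Traveler pays £1,496.40; OOP now £5,247.80.
Claim 4 (£8,900): 40% coinsurance on £8,900 = £3,560. That would push OOP to £8,807.80, over the £5,800 cap, so traveler pays £5,800 − £5,247.80 = £552.20.
Total paid by the traveler: £3,507.40 + £244 + £1,496.40 + £552.20 = £5,800.

£5,800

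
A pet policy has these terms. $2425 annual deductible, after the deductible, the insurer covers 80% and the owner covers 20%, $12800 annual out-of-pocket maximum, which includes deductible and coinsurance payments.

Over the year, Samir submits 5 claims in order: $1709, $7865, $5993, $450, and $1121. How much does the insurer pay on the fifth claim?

$896.80

#1 ($1709): entire amount goes to the deductible. Owner pays $1709; OOP now $1709. Insurer: $1709 − $1709 = $0.
#2 ($7865): $716 finishes the deductible; $7149 goes to coinsurance; 20% of $7149 = $1429.80. Cost to owner: $2145.80. OOP to date $3854.80. Plan pays $7865 − $2145.80 = $5719.20.
#3 ($5993): deductible met; 20% of $5993 = $1198.60. Cost to owner: $1198.60. OOP to date $5053.40. Insurer: $5993 − $1198.60 = $4794.40.
#4 ($450): 20% coinsurance on $450 = $90. Owner pays $90; OOP now $5143.40. Plan pays $450 − $90 = $360.
#5 ($1121): deductible already satisfied, so owner's share is 20% × $1121 = $224.20. Owner pays $224.20; OOP now $5367.60. Plan pays $1121 − $224.20 = $896.80.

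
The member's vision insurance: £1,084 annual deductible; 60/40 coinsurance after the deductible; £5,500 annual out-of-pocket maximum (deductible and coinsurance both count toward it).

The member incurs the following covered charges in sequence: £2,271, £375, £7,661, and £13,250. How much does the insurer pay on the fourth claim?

£12,523.20

Claim 1 — £2,271: £1,084 to deductible, leaving £1,187; 40% of £1,187 = £474.80. Member owes £1,558.80 (running OOP £1,558.80). Plan pays £2,271 − £1,558.80 = £712.20.
Claim 2 — £375: deductible already satisfied, so member's share is 40% × £375 = £150. Member owes £150 (running OOP £1,708.80). Insurer: £375 − £150 = £225.
Claim 3 — £7,661: deductible met; 40% of £7,661 = £3,064.40. Cost to member: £3,064.40. OOP to date £4,773.20. Plan pays £7,661 − £3,064.40 = £4,596.60.
Claim 4 — £13,250: 40% coinsurance on £13,250 = £5,300. OOP would hit £10,073.20 > £5,500, so the cap limits the member to £5,500 − £4,773.20 = £726.80. Insurer: £13,250 − £726.80 = £12,523.20.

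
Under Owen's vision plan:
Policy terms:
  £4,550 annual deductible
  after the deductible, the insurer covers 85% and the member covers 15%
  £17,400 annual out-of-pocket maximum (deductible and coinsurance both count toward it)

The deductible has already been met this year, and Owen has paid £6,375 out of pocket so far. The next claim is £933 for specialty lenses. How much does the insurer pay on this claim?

With the deductible met, the entire £933 is subject to coinsurance.
Coinsurance: £933 × 15% = £139.95.
Cumulative spending £6,375 + £139.95 = £6,514.95 stays under the £17,400 maximum.
The plan picks up £933 − £139.95 = £793.05.

£793.05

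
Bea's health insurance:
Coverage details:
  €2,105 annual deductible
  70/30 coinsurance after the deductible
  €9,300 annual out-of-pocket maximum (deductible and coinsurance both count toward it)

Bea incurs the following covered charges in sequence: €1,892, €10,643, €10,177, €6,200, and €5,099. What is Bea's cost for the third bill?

€3,053.10

Claim 1 — €1,892: fully absorbed by the deductible. Patient owes €1,892 (running OOP €1,892).
Claim 2 — €10,643: €213 finishes the deductible; €10,430 goes to coinsurance; patient's 30% is €3,129. Cost to patient: €3,342. OOP to date €5,234.
Claim 3 — €10,177: 30% coinsurance on €10,177 = €3,053.10. Patient pays €3,053.10; OOP now €8,287.10.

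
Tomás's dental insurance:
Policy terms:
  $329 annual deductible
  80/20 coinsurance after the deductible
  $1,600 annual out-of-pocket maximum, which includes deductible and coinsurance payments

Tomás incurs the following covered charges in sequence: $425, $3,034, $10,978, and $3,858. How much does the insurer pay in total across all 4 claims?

Claim 1 ($425): $329 finishes the deductible; $96 goes to coinsurance; patient's 20% is $19.20. Patient owes $348.20 (running OOP $348.20). Insurer: $425 − $348.20 = $76.80.
Claim 2 ($3,034): 20% coinsurance on $3,034 = $606.80. Cost to patient: $606.80. OOP to date $955. Insurer: $3,034 − $606.80 = $2,427.20.
Claim 3 ($10,978): deductible already satisfied, so patient's share is 20% × $10,978 = $2,195.60. Adding that to $955 gives $3,150.60, past the $1,600 cap; patient pays only $1,600 − $955 = $645. Plan pays $10,978 − $645 = $10,333.
Claim 4 ($3,858): 20% coinsurance on $3,858 = $771.60. Adding that to $1,600 gives $2,371.60, past the $1,600 cap; patient pays only $1,600 − $1,600 = $0. Plan pays $3,858 − $0 = $3,858.
Insurer total = bills − patient's total = $18,295 − $1,600 = $16,695.

$16,695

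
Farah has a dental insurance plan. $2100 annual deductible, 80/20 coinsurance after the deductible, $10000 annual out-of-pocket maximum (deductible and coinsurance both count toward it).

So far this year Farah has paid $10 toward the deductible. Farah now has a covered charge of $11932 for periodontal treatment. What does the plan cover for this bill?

$7873.60

$10 of the $2100 deductible is already met, leaving $2090.
That leaves $11932 − $2090 = $9842 for coinsurance.
Coinsurance: $9842 × 20% = $1968.40.
Patient responsibility before any cap: $2090 + $1968.40 = $4058.40.
Cumulative spending $10 + $4058.40 = $4068.40 stays under the $10000 maximum.
The insurer covers the remainder: $11932 − $4058.40 = $7873.60.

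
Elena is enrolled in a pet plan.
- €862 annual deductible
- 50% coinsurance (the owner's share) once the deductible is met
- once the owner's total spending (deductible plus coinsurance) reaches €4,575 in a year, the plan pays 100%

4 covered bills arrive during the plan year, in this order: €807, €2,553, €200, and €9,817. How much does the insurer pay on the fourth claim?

Bill 1, €807: entire amount goes to the deductible. Cost to owner: €807. OOP to date €807. Insurer: €807 − €807 = €0.
Bill 2, €2,553: €55 to deductible, leaving €2,498; owner's 50% is €1,249. Cost to owner: €1,304. OOP to date €2,111. Insurer: €2,553 − €1,304 = €1,249.
Bill 3, €200: 50% coinsurance on €200 = €100. Owner owes €100 (running OOP €2,211). Plan pays €200 − €100 = €100.
Bill 4, €9,817: deductible already satisfied, so owner's share is 50% × €9,817 = €4,908.50. OOP would hit €7,119.50 > €4,575, so the cap limits the owner to €4,575 − €2,211 = €2,364. Plan pays €9,817 − €2,364 = €7,453.

€7,453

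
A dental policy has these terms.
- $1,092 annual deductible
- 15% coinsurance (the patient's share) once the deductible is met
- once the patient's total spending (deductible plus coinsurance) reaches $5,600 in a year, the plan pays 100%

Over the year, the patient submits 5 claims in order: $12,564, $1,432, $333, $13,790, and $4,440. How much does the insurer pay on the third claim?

#1 ($12,564): $1,092 finishes the deductible; $11,472 goes to coinsurance; patient's 15% is $1,720.80. Patient pays $2,812.80; OOP now $2,812.80. Plan pays $12,564 − $2,812.80 = $9,751.20.
#2 ($1,432): 15% coinsurance on $1,432 = $214.80. Patient pays $214.80; OOP now $3,027.60. Insurer: $1,432 − $214.80 = $1,217.20.
#3 ($333): deductible already satisfied, so patient's share is 15% × $333 = $49.95. Cost to patient: $49.95. OOP to date $3,077.55. Plan pays $333 − $49.95 = $283.05.

$283.05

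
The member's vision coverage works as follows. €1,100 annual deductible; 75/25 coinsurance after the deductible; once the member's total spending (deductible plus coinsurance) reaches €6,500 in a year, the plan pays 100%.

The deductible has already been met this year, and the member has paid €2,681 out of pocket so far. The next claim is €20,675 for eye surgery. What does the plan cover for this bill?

With the deductible met, the entire €20,675 is subject to coinsurance.
25% of €20,675 = €5,168.75 falls to the member.
Year-to-date out-of-pocket would reach €2,681 + €5,168.75 = €7,849.75, above the €6,500 maximum, so the member pays only €6,500 − €2,681 = €3,819.
Insurer pays the balance: €20,675 − €3,819 = €16,856.

€16,856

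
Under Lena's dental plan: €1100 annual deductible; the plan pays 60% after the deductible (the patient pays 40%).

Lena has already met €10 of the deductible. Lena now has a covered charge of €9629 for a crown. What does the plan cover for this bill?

Deductible still to meet: €1100 − €10 = €1090.
After the €1090 deductible portion, €9629 − €1090 = €8539 is subject to coinsurance.
Coinsurance: €8539 × 40% = €3415.60.
Patient responsibility: €1090 + €3415.60 = €4505.60.
The insurer covers the remainder: €9629 − €4505.60 = €5123.40.

€5123.40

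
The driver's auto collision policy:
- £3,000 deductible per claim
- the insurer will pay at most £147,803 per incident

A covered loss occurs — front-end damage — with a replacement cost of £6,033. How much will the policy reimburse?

£3,033

After the deductible, £6,033 − £3,000 = £3,033 remains.
£3,033 is within the £147,803 limit, so the insurer pays £3,033.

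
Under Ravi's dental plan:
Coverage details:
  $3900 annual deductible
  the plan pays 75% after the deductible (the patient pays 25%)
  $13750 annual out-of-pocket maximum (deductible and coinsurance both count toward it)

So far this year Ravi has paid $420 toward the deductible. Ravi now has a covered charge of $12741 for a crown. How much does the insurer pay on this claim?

$6945.75

Remaining deductible: $3900 − $420 = $3480.
The remaining $9261 (= $12741 − $3480) moves to coinsurance.
Coinsurance: $9261 × 25% = $2315.25.
That puts the patient's cost at $3480 + $2315.25 = $5795.25 before any cap.
Cumulative spending $420 + $5795.25 = $6215.25 stays under the $13750 maximum.
The insurer covers the remainder: $12741 − $5795.25 = $6945.75.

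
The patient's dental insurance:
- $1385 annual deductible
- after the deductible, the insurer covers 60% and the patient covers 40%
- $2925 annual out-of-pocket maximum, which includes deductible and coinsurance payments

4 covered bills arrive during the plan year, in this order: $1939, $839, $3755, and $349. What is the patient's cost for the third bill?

Claim 1 ($1939): $1385 finishes the deductible; $554 goes to coinsurance; patient's 40% is $221.60. Patient owes $1606.60 (running OOP $1606.60).
Claim 2 ($839): deductible already satisfied, so patient's share is 40% × $839 = $335.60. Cost to patient: $335.60. OOP to date $1942.20.
Claim 3 ($3755): 40% coinsurance on $3755 = $1502. That would push OOP to $3444.20, over the $2925 cap, so patient pays $2925 − $1942.20 = $982.80.

$982.80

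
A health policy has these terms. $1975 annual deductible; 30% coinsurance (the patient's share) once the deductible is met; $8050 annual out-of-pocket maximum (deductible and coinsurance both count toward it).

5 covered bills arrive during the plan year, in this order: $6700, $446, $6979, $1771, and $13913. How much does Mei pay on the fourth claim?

$531.30

Bill 1, $6700: $1975 finishes the deductible; $4725 goes to coinsurance; patient's 30% is $1417.50. Patient pays $3392.50; OOP now $3392.50.
Bill 2, $446: deductible met; 30% of $446 = $133.80. Patient owes $133.80 (running OOP $3526.30).
Bill 3, $6979: deductible met; 30% of $6979 = $2093.70. Patient pays $2093.70; OOP now $5620.
Bill 4, $1771: deductible met; 30% of $1771 = $531.30. Cost to patient: $531.30. OOP to date $6151.30.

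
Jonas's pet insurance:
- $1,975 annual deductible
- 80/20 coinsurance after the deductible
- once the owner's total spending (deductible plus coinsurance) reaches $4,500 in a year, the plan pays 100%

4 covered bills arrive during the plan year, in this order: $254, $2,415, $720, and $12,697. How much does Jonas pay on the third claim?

$144

Bill 1, $254: all of it applies to the deductible. Cost to owner: $254. OOP to date $254.
Bill 2, $2,415: deductible takes $1,721, $694 remains; 20% of $694 = $138.80. Cost to owner: $1,859.80. OOP to date $2,113.80.
Bill 3, $720: 20% coinsurance on $720 = $144. Owner owes $144 (running OOP $2,257.80).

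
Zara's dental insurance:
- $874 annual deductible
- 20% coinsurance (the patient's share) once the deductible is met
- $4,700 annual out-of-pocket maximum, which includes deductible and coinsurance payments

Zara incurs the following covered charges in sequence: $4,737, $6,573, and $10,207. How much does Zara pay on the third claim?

#1 ($4,737): $874 finishes the deductible; $3,863 goes to coinsurance; coinsurance $3,863 × 20% = $772.60. Cost to patient: $1,646.60. OOP to date $1,646.60.
#2 ($6,573): deductible met; 20% of $6,573 = $1,314.60. Patient pays $1,314.60; OOP now $2,961.20.
#3 ($10,207): deductible met; 20% of $10,207 = $2,041.40. OOP would hit $5,002.60 > $4,700, so the cap limits the patient to $4,700 − $2,961.20 = $1,738.80.

$1,738.80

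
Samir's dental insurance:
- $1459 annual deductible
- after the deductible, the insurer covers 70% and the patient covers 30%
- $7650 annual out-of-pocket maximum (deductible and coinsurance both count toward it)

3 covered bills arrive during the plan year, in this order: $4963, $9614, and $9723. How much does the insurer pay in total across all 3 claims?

Bill 1, $4963: $1459 finishes the deductible; $3504 goes to coinsurance; patient's 30% is $1051.20. Cost to patient: $2510.20. OOP to date $2510.20. Insurer: $4963 − $2510.20 = $2452.80.
Bill 2, $9614: 30% coinsurance on $9614 = $2884.20. Patient pays $2884.20; OOP now $5394.40. Insurer: $9614 − $2884.20 = $6729.80.
Bill 3, $9723: deductible already satisfied, so patient's share is 30% × $9723 = $2916.90. OOP would hit $8311.30 > $7650, so the cap limits the patient to $7650 − $5394.40 = $2255.60. Plan pays $9723 − $2255.60 = $7467.40.
Insurer total = bills − patient's total = $24300 − $7650 = $16650.

$16650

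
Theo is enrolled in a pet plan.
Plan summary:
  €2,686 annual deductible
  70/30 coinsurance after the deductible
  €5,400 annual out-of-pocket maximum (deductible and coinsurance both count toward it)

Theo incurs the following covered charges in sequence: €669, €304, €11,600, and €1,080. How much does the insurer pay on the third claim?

#1 (€669): all of it applies to the deductible. Owner owes €669 (running OOP €669). Insurer: €669 − €669 = €0.
#2 (€304): fully absorbed by the deductible. Owner pays €304; OOP now €973. Plan pays €304 − €304 = €0.
#3 (€11,600): deductible takes €1,713, €9,887 remains; coinsurance €9,887 × 30% = €2,966.10. Together that's €1,713 + €2,966.10 = €4,679.10. OOP would hit €5,652.10 > €5,400, so the cap limits the owner to €5,400 − €973 = €4,427. Plan pays €11,600 − €4,427 = €7,173.

€7,173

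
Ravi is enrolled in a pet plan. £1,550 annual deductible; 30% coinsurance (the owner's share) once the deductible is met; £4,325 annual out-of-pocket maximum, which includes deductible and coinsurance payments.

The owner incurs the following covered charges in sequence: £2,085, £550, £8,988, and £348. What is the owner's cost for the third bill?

£2,449.50

Claim 1 (£2,085): £1,550 to deductible, leaving £535; 30% of £535 = £160.50. Owner pays £1,710.50; OOP now £1,710.50.
Claim 2 (£550): deductible met; 30% of £550 = £165. Owner owes £165 (running OOP £1,875.50).
Claim 3 (£8,988): deductible already satisfied, so owner's share is 30% × £8,988 = £2,696.40. That would push OOP to £4,571.90, over the £4,325 cap, so owner pays £4,325 − £1,875.50 = £2,449.50.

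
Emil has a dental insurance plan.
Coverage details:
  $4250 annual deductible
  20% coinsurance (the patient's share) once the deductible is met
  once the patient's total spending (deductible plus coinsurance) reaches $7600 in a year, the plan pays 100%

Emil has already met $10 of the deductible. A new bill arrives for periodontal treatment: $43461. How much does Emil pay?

$10 of the $4250 deductible is already met, leaving $4240.
The remaining $39221 (= $43461 − $4240) moves to coinsurance.
20% of $39221 = $7844.20 falls to the patient.
Patient responsibility before any cap: $4240 + $7844.20 = $12084.20.
Adding $12084.20 to the $10 already spent would give $12094.20, which exceeds the $7600 cap; the patient pays just $7600 − $10 = $7590.

$7590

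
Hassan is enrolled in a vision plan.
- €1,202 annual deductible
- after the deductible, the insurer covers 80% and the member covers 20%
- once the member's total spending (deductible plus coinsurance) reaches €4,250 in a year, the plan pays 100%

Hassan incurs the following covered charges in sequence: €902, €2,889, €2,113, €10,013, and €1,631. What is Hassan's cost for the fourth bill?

Bill 1, €902: entire amount goes to the deductible. Member pays €902; OOP now €902.
Bill 2, €2,889: deductible takes €300, €2,589 remains; 20% of €2,589 = €517.80. Cost to member: €817.80. OOP to date €1,719.80.
Bill 3, €2,113: deductible met; 20% of €2,113 = €422.60. Member owes €422.60 (running OOP €2,142.40).
Bill 4, €10,013: 20% coinsurance on €10,013 = €2,002.60. Member owes €2,002.60 (running OOP €4,145).

€2,002.60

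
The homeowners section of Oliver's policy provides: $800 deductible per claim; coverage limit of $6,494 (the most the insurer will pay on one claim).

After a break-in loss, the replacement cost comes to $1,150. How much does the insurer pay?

Subtract the deductible: $1,150 − $800 = $350.
$350 ≤ $6,494, so the limit doesn't bind; insurer pays $350.

$350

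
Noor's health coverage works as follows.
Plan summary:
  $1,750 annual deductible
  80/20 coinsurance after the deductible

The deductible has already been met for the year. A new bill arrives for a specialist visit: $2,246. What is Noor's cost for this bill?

The deductible is already satisfied, so the full bill goes to coinsurance.
Coinsurance: $2,246 × 20% = $449.20.

$449.20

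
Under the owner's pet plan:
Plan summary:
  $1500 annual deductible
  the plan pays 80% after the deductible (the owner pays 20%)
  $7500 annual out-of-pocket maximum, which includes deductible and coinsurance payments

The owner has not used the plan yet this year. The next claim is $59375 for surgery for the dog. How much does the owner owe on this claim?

Nothing has been paid toward the $1500 deductible, so the first $1500 of this charge is applied there.
That leaves $59375 − $1500 = $57875 for coinsurance.
20% of $57875 = $11575 falls to the owner.
So the owner owes $1500 + $11575 = $13075 before any cap.
Adding $13075 to the $0 already spent would give $13075, which exceeds the $7500 cap; the owner pays just $7500 − $0 = $7500.

$7500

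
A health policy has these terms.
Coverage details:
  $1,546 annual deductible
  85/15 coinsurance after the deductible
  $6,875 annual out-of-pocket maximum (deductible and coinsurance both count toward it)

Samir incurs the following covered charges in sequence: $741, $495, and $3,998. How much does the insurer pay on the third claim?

Bill 1, $741: entire amount goes to the deductible. Cost to patient: $741. OOP to date $741. Plan pays $741 − $741 = $0.
Bill 2, $495: all of it applies to the deductible. Patient owes $495 (running OOP $1,236). Plan pays $495 − $495 = $0.
Bill 3, $3,998: $310 to deductible, leaving $3,688; coinsurance $3,688 × 15% = $553.20. Patient pays $863.20; OOP now $2,099.20. Plan pays $3,998 − $863.20 = $3,134.80.

$3,134.80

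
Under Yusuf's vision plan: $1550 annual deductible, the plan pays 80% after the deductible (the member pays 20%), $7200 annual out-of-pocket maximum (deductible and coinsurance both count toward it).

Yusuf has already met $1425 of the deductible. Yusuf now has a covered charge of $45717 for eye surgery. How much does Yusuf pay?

Deductible still to meet: $1550 − $1425 = $125.
The remaining $45592 (= $45717 − $125) moves to coinsurance.
Member's 20% share of $45592 is $9118.40.
So the member owes $125 + $9118.40 = $9243.40 before any cap.
Year-to-date out-of-pocket would reach $1425 + $9243.40 = $10668.40, above the $7200 maximum, so the member pays only $7200 − $1425 = $5775.

$5775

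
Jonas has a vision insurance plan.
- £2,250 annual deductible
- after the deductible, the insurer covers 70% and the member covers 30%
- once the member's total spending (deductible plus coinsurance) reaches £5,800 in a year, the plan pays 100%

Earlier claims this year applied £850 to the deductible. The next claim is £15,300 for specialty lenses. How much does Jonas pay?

£850 of the £2,250 deductible is already met, leaving £1,400.
That leaves £15,300 − £1,400 = £13,900 for coinsurance.
30% of £13,900 = £4,170 falls to the member.
Member responsibility before any cap: £1,400 + £4,170 = £5,570.
Year-to-date out-of-pocket would reach £850 + £5,570 = £6,420, above the £5,800 maximum, so the member pays only £5,800 − £850 = £4,950.

£4,950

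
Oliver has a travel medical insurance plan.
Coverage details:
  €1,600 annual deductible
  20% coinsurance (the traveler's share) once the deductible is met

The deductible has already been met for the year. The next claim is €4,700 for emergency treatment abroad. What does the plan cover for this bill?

€3,760

The deductible is already satisfied, so the full bill goes to coinsurance.
20% of €4,700 = €940 falls to the traveler.
Insurer pays the balance: €4,700 − €940 = €3,760.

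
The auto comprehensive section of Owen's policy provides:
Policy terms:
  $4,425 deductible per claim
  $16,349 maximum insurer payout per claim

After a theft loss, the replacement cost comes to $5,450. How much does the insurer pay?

Subtract the deductible: $5,450 − $4,425 = $1,025.
$1,025 ≤ $16,349, so the limit doesn't bind; insurer pays $1,025.

$1,025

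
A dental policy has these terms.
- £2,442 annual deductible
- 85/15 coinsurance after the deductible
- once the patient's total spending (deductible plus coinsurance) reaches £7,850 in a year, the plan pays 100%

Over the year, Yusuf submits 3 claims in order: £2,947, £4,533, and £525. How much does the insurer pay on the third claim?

£446.25

#1 (£2,947): deductible takes £2,442, £505 remains; coinsurance £505 × 15% = £75.75. Cost to patient: £2,517.75. OOP to date £2,517.75. Plan pays £2,947 − £2,517.75 = £429.25.
#2 (£4,533): 15% coinsurance on £4,533 = £679.95. Patient pays £679.95; OOP now £3,197.70. Insurer: £4,533 − £679.95 = £3,853.05.
#3 (£525): deductible met; 15% of £525 = £78.75. Patient owes £78.75 (running OOP £3,276.45). Insurer: £525 − £78.75 = £446.25.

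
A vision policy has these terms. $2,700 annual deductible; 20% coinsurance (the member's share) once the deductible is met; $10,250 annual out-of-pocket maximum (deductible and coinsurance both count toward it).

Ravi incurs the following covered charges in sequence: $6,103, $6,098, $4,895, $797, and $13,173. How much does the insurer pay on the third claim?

$3,916

Claim 1 ($6,103): $2,700 to deductible, leaving $3,403; 20% of $3,403 = $680.60. Cost to member: $3,380.60. OOP to date $3,380.60. Plan pays $6,103 − $3,380.60 = $2,722.40.
Claim 2 ($6,098): 20% coinsurance on $6,098 = $1,219.60. Member owes $1,219.60 (running OOP $4,600.20). Insurer: $6,098 − $1,219.60 = $4,878.40.
Claim 3 ($4,895): 20% coinsurance on $4,895 = $979. Member owes $979 (running OOP $5,579.20). Insurer: $4,895 − $979 = $3,916.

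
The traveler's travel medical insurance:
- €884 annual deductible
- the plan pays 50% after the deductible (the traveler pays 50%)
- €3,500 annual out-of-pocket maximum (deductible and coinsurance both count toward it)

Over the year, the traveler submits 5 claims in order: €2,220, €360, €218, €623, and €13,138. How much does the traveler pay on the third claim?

€109

#1 (€2,220): €884 finishes the deductible; €1,336 goes to coinsurance; 50% of €1,336 = €668. Cost to traveler: €1,552. OOP to date €1,552.
#2 (€360): 50% coinsurance on €360 = €180. Traveler pays €180; OOP now €1,732.
#3 (€218): deductible already satisfied, so traveler's share is 50% × €218 = €109. Cost to traveler: €109. OOP to date €1,841.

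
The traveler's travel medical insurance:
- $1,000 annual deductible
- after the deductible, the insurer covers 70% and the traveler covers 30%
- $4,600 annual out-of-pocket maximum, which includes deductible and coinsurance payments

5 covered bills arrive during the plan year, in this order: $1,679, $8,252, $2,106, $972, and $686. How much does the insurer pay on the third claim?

$1,474.20

Claim 1 ($1,679): $1,000 finishes the deductible; $679 goes to coinsurance; 30% of $679 = $203.70. Traveler pays $1,203.70; OOP now $1,203.70. Insurer: $1,679 − $1,203.70 = $475.30.
Claim 2 ($8,252): 30% coinsurance on $8,252 = $2,475.60. Traveler pays $2,475.60; OOP now $3,679.30. Insurer: $8,252 − $2,475.60 = $5,776.40.
Claim 3 ($2,106): deductible already satisfied, so traveler's share is 30% × $2,106 = $631.80. Traveler pays $631.80; OOP now $4,311.10. Insurer: $2,106 − $631.80 = $1,474.20.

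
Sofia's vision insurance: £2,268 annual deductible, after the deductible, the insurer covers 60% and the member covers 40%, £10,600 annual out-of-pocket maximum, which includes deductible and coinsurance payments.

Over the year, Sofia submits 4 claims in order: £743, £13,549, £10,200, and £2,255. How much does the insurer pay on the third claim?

Claim 1 (£743): fully absorbed by the deductible. Member owes £743 (running OOP £743). Insurer: £743 − £743 = £0.
Claim 2 (£13,549): £1,525 to deductible, leaving £12,024; 40% of £12,024 = £4,809.60. Member pays £6,334.60; OOP now £7,077.60. Insurer: £13,549 − £6,334.60 = £7,214.40.
Claim 3 (£10,200): 40% coinsurance on £10,200 = £4,080. That would push OOP to £11,157.60, over the £10,600 cap, so member pays £10,600 − £7,077.60 = £3,522.40. Plan pays £10,200 − £3,522.40 = £6,677.60.

£6,677.60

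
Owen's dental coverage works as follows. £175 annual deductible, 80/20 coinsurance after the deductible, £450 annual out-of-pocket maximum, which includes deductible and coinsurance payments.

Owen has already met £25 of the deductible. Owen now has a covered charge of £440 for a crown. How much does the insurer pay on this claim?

Deductible still to meet: £175 − £25 = £150.
After the £150 deductible portion, £440 − £150 = £290 is subject to coinsurance.
Coinsurance: £290 × 20% = £58.
Patient responsibility before any cap: £150 + £58 = £208.
Year-to-date out-of-pocket becomes £25 + £208 = £233, still under the £450 maximum, so no cap applies.
The plan picks up £440 − £208 = £232.

£232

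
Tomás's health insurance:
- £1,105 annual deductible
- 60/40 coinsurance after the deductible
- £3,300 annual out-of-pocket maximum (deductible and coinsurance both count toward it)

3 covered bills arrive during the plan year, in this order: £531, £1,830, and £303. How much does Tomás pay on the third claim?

Claim 1 (£531): fully absorbed by the deductible. Cost to patient: £531. OOP to date £531.
Claim 2 (£1,830): £574 to deductible, leaving £1,256; 40% of £1,256 = £502.40. Patient owes £1,076.40 (running OOP £1,607.40).
Claim 3 (£303): 40% coinsurance on £303 = £121.20. Patient owes £121.20 (running OOP £1,728.60).

£121.20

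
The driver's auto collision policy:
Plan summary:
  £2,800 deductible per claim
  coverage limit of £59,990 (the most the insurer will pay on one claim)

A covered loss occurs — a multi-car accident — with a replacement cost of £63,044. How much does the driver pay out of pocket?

£3,054

Subtract the deductible: £63,044 − £2,800 = £60,244.
The £59,990 per-incident cap binds; insurer pays £59,990.
Driver's share is the uncovered remainder: £63,044 − £59,990 = £3,054.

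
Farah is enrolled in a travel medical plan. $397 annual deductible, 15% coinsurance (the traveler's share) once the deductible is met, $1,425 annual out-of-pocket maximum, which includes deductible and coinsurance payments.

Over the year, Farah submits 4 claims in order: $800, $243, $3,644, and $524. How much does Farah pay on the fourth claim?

$78.60

Bill 1, $800: deductible takes $397, $403 remains; traveler's 15% is $60.45. Traveler owes $457.45 (running OOP $457.45).
Bill 2, $243: deductible already satisfied, so traveler's share is 15% × $243 = $36.45. Traveler owes $36.45 (running OOP $493.90).
Bill 3, $3,644: 15% coinsurance on $3,644 = $546.60. Traveler pays $546.60; OOP now $1,040.50.
Bill 4, $524: deductible met; 15% of $524 = $78.60. Cost to traveler: $78.60. OOP to date $1,119.10.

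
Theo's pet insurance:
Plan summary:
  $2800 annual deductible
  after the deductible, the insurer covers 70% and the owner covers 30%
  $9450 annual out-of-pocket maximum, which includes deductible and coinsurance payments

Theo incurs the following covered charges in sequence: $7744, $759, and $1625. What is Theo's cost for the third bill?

$487.50

#1 ($7744): $2800 to deductible, leaving $4944; 30% of $4944 = $1483.20. Owner owes $4283.20 (running OOP $4283.20).
#2 ($759): 30% coinsurance on $759 = $227.70. Owner owes $227.70 (running OOP $4510.90).
#3 ($1625): deductible met; 30% of $1625 = $487.50. Owner pays $487.50; OOP now $4998.40.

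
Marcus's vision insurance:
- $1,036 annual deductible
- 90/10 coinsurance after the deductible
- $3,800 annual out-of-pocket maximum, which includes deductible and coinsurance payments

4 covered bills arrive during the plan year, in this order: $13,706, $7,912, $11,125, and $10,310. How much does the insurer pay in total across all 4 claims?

$39,253

Claim 1 — $13,706: deductible takes $1,036, $12,670 remains; member's 10% is $1,267. Cost to member: $2,303. OOP to date $2,303. Plan pays $13,706 − $2,303 = $11,403.
Claim 2 — $7,912: deductible met; 10% of $7,912 = $791.20. Member pays $791.20; OOP now $3,094.20. Insurer: $7,912 − $791.20 = $7,120.80.
Claim 3 — $11,125: deductible already satisfied, so member's share is 10% × $11,125 = $1,112.50. OOP would hit $4,206.70 > $3,800, so the cap limits the member to $3,800 − $3,094.20 = $705.80. Insurer: $11,125 − $705.80 = $10,419.20.
Claim 4 — $10,310: 10% coinsurance on $10,310 = $1,031. OOP would hit $4,831 > $3,800, so the cap limits the member to $3,800 − $3,800 = $0. Insurer: $10,310 − $0 = $10,310.
Insurer total = bills − member's total = $43,053 − $3,800 = $39,253.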